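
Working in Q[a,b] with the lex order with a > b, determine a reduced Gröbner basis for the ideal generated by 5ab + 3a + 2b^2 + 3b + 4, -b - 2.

This is the nonlinear analogue of row-reducing a linear system.

f_1 = 5ab + 3a + 2b^2 + 3b + 4, LT = ab.
f_2 = -b - 2, LT = b.

S(f_1,f_2): lcm = ab. S = -7/5a + 2/5b^2 + 3/5b + 4/5.
  leading term a: no divisor's leading term divides it; move -7/5a to the remainder.
  leading term b^2: subtract (-2/5b)·f_2 from 2/5b^2 + 3/5b + 4/5 → -1/5b + 4/5
  leading term b: subtract (1/5)·f_2 from -1/5b + 4/5 → 6/5
  leading term 1: no divisor's leading term divides it; move 6/5 to the remainder.
  remainder -7/5a + 6/5 ≠ 0; add g_3 = -7/5a + 6/5 to the basis.

The other S-polynomials (S(f_1,g_3), S(f_2,g_3)) all reduce to 0 modulo the current basis, so we have a Gröbner basis.
Inter-reduce: drop elements whose leading term is divisible by another's, tail-reduce, and make monic.

G = {a - 6/7, b + 2}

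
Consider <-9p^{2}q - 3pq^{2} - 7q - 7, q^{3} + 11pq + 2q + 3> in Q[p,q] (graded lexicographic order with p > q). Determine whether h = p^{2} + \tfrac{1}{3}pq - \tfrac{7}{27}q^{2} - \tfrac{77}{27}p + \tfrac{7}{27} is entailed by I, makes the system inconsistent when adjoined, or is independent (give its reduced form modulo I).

First compute the reduced Gröbner basis of I by Buchberger's algorithm.
f_1 = -9p^{2}q - 3pq^{2} - 7q - 7, LT = p^{2}q.
f_2 = q^{3} + 11pq + 2q + 3, LT = q^{3}.

S(f_1,f_2): lcm = p^{2}q^{3}. S = \tfrac{1}{3}pq^{4} - 11p^{3}q - 2p^{2}q + \tfrac{7}{9}q^{3} - 3p^{2} + \tfrac{7}{9}q^{2}.
  leading term pq^{4}: subtract (\tfrac{1}{3}pq)·f_2 from \tfrac{1}{3}pq^{4} - 11p^{3}q - 2p^{2}q + \tfrac{7}{9}q^{3} - 3p^{2} + \tfrac{7}{9}q^{2} → -11p^{3}q - \tfrac{11}{3}p^{2}q^{2} - 2p^{2}q - \tfrac{2}{3}pq^{2} + \tfrac{7}{9}q^{3} - 3p^{2} - pq + \tfrac{7}{9}q^{2}
  leading term p^{3}q: subtract (\tfrac{11}{9}p)·f_1 from -11p^{3}q - \tfrac{11}{3}p^{2}q^{2} - 2p^{2}q - \tfrac{2}{3}pq^{2} + \tfrac{7}{9}q^{3} - 3p^{2} - pq + \tfrac{7}{9}q^{2} → -2p^{2}q - \tfrac{2}{3}pq^{2} + \tfrac{7}{9}q^{3} - 3p^{2} + \tfrac{68}{9}pq + \tfrac{7}{9}q^{2} + \tfrac{77}{9}p
  leading term p^{2}q: subtract (\tfrac{2}{9})·f_1 from -2p^{2}q - \tfrac{2}{3}pq^{2} + \tfrac{7}{9}q^{3} - 3p^{2} + \tfrac{68}{9}pq + \tfrac{7}{9}q^{2} + \tfrac{77}{9}p → \tfrac{7}{9}q^{3} - 3p^{2} + \tfrac{68}{9}pq + \tfrac{7}{9}q^{2} + \tfrac{77}{9}p + \tfrac{14}{9}q + \tfrac{14}{9}
  leading term q^{3}: subtract (\tfrac{7}{9})·f_2 from \tfrac{7}{9}q^{3} - 3p^{2} + \tfrac{68}{9}pq + \tfrac{7}{9}q^{2} + \tfrac{77}{9}p + \tfrac{14}{9}q + \tfrac{14}{9} → -3p^{2} - pq + \tfrac{7}{9}q^{2} + \tfrac{77}{9}p - \tfrac{7}{9}
  leading term p^{2}: no divisor's leading term divides it; move -3p^{2} to the remainder.
  leading term pq: no divisor's leading term divides it; move -pq to the remainder.
  leading term q^{2}: no divisor's leading term divides it; move \tfrac{7}{9}q^{2} to the remainder.
  leading term p: no divisor's leading term divides it; move \tfrac{77}{9}p to the remainder.
  leading term 1: no divisor's leading term divides it; move -\tfrac{7}{9} to the remainder.
  remainder -3p^{2} - pq + \tfrac{7}{9}q^{2} + \tfrac{77}{9}p - \tfrac{7}{9} ≠ 0; add k_3 = -3p^{2} - pq + \tfrac{7}{9}q^{2} + \tfrac{77}{9}p - \tfrac{7}{9} to the basis.

The other S-polynomials (S(f_1,k_3), S(f_2,k_3)) all reduce to 0 modulo the current basis, so we have a Gröbner basis.
Inter-reduce: drop elements whose leading term is divisible by another's, tail-reduce, and make monic.
Reduced Gröbner basis: {q^{3} + 11pq + 2q + 3, p^{2} + \tfrac{1}{3}pq - \tfrac{7}{27}q^{2} - \tfrac{77}{27}p + \tfrac{7}{27}}.
Label its elements g_1 = q^{3} + 11pq + 2q + 3, g_2 = p^{2} + \tfrac{1}{3}pq - \tfrac{7}{27}q^{2} - \tfrac{77}{27}p + \tfrac{7}{27}.

Reduce h = p^{2} + \tfrac{1}{3}pq - \tfrac{7}{27}q^{2} - \tfrac{77}{27}p + \tfrac{7}{27} modulo G:
  leading term p^{2}: subtract (1)·g_2 from p^{2} + \tfrac{1}{3}pq - \tfrac{7}{27}q^{2} - \tfrac{77}{27}p + \tfrac{7}{27} → 0
  normal form = 0.
Since the normal form is 0, h ∈ I.

p^{2} + \tfrac{1}{3}pq - \tfrac{7}{27}q^{2} - \tfrac{77}{27}p + \tfrac{7}{27} lies in I (it reduces to 0).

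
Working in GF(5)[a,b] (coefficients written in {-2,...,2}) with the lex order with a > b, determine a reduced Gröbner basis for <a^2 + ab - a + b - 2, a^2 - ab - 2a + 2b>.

f_1 = a^2 + ab - a + b - 2, LT = a^2.
f_2 = a^2 - ab - 2a + 2b, LT = a^2.

S(f_1,f_2): lcm = a^2. S = 2ab + a - b - 2.
  leading term ab: no divisor's leading term divides it; move 2ab to the remainder.
  leading term a: no divisor's leading term divides it; move a to the remainder.
  leading term b: no divisor's leading term divides it; move -b to the remainder.
  leading term 1: no divisor's leading term divides it; move -2 to the remainder.
  remainder 2ab + a - b - 2 ≠ 0; add g_3 = 2ab + a - b - 2 to the basis.

S(f_1,g_3): lcm = a^2b. S = 2a^2 + ab^2 + 2ab + a + b^2 - 2b.
  leading term a^2: subtract (2)·f_1 from 2a^2 + ab^2 + 2ab + a + b^2 - 2b → ab^2 - 2a + b^2 + b - 1
  leading term ab^2: subtract (-2b)·g_3 from ab^2 - 2a + b^2 + b - 1 → 2ab - 2a - b^2 + 2b - 1
  leading term ab: subtract (1)·g_3 from 2ab - 2a - b^2 + 2b - 1 → 2a - b^2 - 2b + 1
  leading term a: no divisor's leading term divides it; move 2a to the remainder.
  leading term b^2: no divisor's leading term divides it; move -b^2 to the remainder.
  leading term b: no divisor's leading term divides it; move -2b to the remainder.
  leading term 1: no divisor's leading term divides it; move 1 to the remainder.
  remainder 2a - b^2 - 2b + 1 ≠ 0; add g_4 = 2a - b^2 - 2b + 1 to the basis.

S(f_2,g_3): lcm = a^2b. S = 2a^2 - ab^2 + ab + a + 2b^2.
  leading term a^2: subtract (2)·f_1 from 2a^2 - ab^2 + ab + a + 2b^2 → -ab^2 - ab - 2a + 2b^2 - 2b - 1
  leading term ab^2: subtract (2b)·g_3 from -ab^2 - ab - 2a + 2b^2 - 2b - 1 → 2ab - 2a - b^2 + 2b - 1
  leading term ab: subtract (1)·g_3 from 2ab - 2a - b^2 + 2b - 1 → 2a - b^2 - 2b + 1
  leading term a: subtract (1)·g_4 from 2a - b^2 - 2b + 1 → 0
  remainder 0.

S(f_1,g_4): lcm = a^2. S = -2ab^2 + 2ab + a + b - 2.
  leading term ab^2: subtract (-b)·g_3 from -2ab^2 + 2ab + a + b - 2 → -2ab + a - b^2 - b - 2
  leading term ab: subtract (-1)·g_3 from -2ab + a - b^2 - b - 2 → 2a - b^2 - 2b + 1
  leading term a: subtract (1)·g_4 from 2a - b^2 - 2b + 1 → 0
  remainder 0.

S(f_2,g_4): lcm = a^2. S = -2ab^2 + 2b.
  leading term ab^2: subtract (-b)·g_3 from -2ab^2 + 2b → ab - b^2
  leading term ab: subtract (-2)·g_3 from ab - b^2 → 2a - b^2 - 2b + 1
  leading term a: subtract (1)·g_4 from 2a - b^2 - 2b + 1 → 0
  remainder 0.

S(g_3,g_4): lcm = ab. S = -2a - 2b^3 + b^2 - b - 1.
  leading term a: subtract (-1)·g_4 from -2a - 2b^3 + b^2 - b - 1 → -2b^3 + 2b
  leading term b^3: no divisor's leading term divides it; move -2b^3 to the remainder.
  leading term b: no divisor's leading term divides it; move 2b to the remainder.
  remainder -2b^3 + 2b ≠ 0; add g_5 = -2b^3 + 2b to the basis.

S(f_1,g_5): leading monomials are coprime, so the S-polynomial reduces to 0 (Buchberger's first criterion).
S(f_2,g_5): leading monomials are coprime, so the S-polynomial reduces to 0 (Buchberger's first criterion).
S(g_3,g_5): lcm = ab^3. S = -2ab^2 + ab + 2b^3 - b^2.
  leading term ab^2: subtract (-b)·g_3 from -2ab^2 + ab + 2b^3 - b^2 → 2ab + 2b^3 - 2b^2 - 2b
  leading term ab: subtract (1)·g_3 from 2ab + 2b^3 - 2b^2 - 2b → -a + 2b^3 - 2b^2 - b + 2
  leading term a: subtract (2)·g_4 from -a + 2b^3 - 2b^2 - b + 2 → 2b^3 - 2b
  leading term b^3: subtract (-1)·g_5 from 2b^3 - 2b → 0
  remainder 0.

S(g_4,g_5): leading monomials are coprime, so the S-polynomial reduces to 0 (Buchberger's first criterion).
Every S-polynomial of the final basis reduces to 0, so we have a Gröbner basis.
Inter-reduce: drop elements whose leading term is divisible by another's, tail-reduce, and make monic.

G = {a + 2b^2 - b - 2, b^3 - b}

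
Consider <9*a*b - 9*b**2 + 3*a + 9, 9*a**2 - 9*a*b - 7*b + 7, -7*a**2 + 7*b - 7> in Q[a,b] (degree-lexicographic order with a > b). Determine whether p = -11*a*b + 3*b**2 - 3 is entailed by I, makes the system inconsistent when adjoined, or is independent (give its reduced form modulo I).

First compute the reduced Gröbner basis of I by Buchberger's algorithm.
f_1 = 9*a*b - 9*b**2 + 3*a + 9, LT = a*b.
f_2 = 9*a**2 - 9*a*b - 7*b + 7, LT = a**2.
f_3 = -7*a**2 + 7*b - 7, LT = a**2.

S(f_1,f_2): lcm = a**2*b. S = 1/3*a**2 + 7/9*b**2 + a - 7/9*b.
  leading term a**2: subtract (1/27)·f_2 from 1/3*a**2 + 7/9*b**2 + a - 7/9*b → 1/3*a*b + 7/9*b**2 + a - 14/27*b - 7/27
  leading term a*b: subtract (1/27)·f_1 from 1/3*a*b + 7/9*b**2 + a - 14/27*b - 7/27 → 10/9*b**2 + 8/9*a - 14/27*b - 16/27
  leading term b**2: no divisor's leading term divides it; move 10/9*b**2 to the remainder.
  leading term a: no divisor's leading term divides it; move 8/9*a to the remainder.
  leading term b: no divisor's leading term divides it; move -14/27*b to the remainder.
  leading term 1: no divisor's leading term divides it; move -16/27 to the remainder.
  remainder 10/9*b**2 + 8/9*a - 14/27*b - 16/27 ≠ 0; add h_4 = 10/9*b**2 + 8/9*a - 14/27*b - 16/27 to the basis.

S(f_1,f_3): lcm = a**2*b. S = -a*b**2 + 1/3*a**2 + b**2 + a - b.
  leading term a*b**2: subtract (-1/9*b)·f_1 from -a*b**2 + 1/3*a**2 + b**2 + a - b → -b**3 + 1/3*a**2 + 1/3*a*b + b**2 + a
  leading term b**3: subtract (-9/10*b)·h_4 from -b**3 + 1/3*a**2 + 1/3*a*b + b**2 + a → 1/3*a**2 + 17/15*a*b + 8/15*b**2 + a - 8/15*b
  leading term a**2: subtract (1/27)·f_2 from 1/3*a**2 + 17/15*a*b + 8/15*b**2 + a - 8/15*b → 22/15*a*b + 8/15*b**2 + a - 37/135*b - 7/27
  leading term a*b: subtract (22/135)·f_1 from 22/15*a*b + 8/15*b**2 + a - 37/135*b - 7/27 → 2*b**2 + 23/45*a - 37/135*b - 233/135
  leading term b**2: subtract (9/5)·h_4 from 2*b**2 + 23/45*a - 37/135*b - 233/135 → -49/45*a + 89/135*b - 89/135
  leading term a: no divisor's leading term divides it; move -49/45*a to the remainder.
  leading term b: no divisor's leading term divides it; move 89/135*b to the remainder.
  leading term 1: no divisor's leading term divides it; move -89/135 to the remainder.
  remainder -49/45*a + 89/135*b - 89/135 ≠ 0; add h_5 = -49/45*a + 89/135*b - 89/135 to the basis.

S(f_2,f_3): lcm = a**2. S = -a*b + 2/9*b - 2/9.
  leading term a*b: subtract (-1/9)·f_1 from -a*b + 2/9*b - 2/9 → -b**2 + 1/3*a + 2/9*b + 7/9
  leading term b**2: subtract (-9/10)·h_4 from -b**2 + 1/3*a + 2/9*b + 7/9 → 17/15*a - 11/45*b + 11/45
  leading term a: subtract (-51/49)·h_5 from 17/15*a - 11/45*b + 11/45 → 974/2205*b - 974/2205
  leading term b: no divisor's leading term divides it; move 974/2205*b to the remainder.
  leading term 1: no divisor's leading term divides it; move -974/2205 to the remainder.
  remainder 974/2205*b - 974/2205 ≠ 0; add h_6 = 974/2205*b - 974/2205 to the basis.

The other S-polynomials (S(f_1,h_4), S(f_2,h_4), S(f_3,h_4), S(f_1,h_5), S(f_2,h_5), S(f_3,h_5), S(h_4,h_5), S(f_1,h_6), S(f_2,h_6), S(f_3,h_6), S(h_4,h_6), S(h_5,h_6)) all reduce to 0 modulo the current basis, so we have a Gröbner basis.
Inter-reduce: drop elements whose leading term is divisible by another's, tail-reduce, and make monic.
Reduced Gröbner basis: {a, b - 1}.
Label its elements g_1 = a, g_2 = b - 1.

Reduce p = -11*a*b + 3*b**2 - 3 modulo G:
  leading term a*b: subtract (-11*b)·g_1 from -11*a*b + 3*b**2 - 3 → 3*b**2 - 3
  leading term b**2: subtract (3*b)·g_2 from 3*b**2 - 3 → 3*b - 3
  leading term b: subtract (3)·g_2 from 3*b - 3 → 0
  normal form = 0.
Since the normal form is 0, p ∈ I.

Ideal membership is decidable via reduction modulo a Gröbner basis.

-11*a*b + 3*b**2 - 3 lies in I (it reduces to 0).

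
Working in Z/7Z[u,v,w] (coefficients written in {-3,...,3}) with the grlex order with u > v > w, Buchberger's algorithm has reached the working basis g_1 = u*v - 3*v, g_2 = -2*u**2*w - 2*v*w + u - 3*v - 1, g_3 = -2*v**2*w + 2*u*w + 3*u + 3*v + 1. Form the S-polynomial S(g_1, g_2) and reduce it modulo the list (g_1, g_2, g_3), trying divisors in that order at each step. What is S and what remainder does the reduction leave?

S(g_1, g_2) = -3*u*v*w - v**2*w - 3*u*v + 2*v**2 + 3*v; remainder on division = -u*w + 2*v**2 - 2*v*w + 2*u + 3*v + 3.

lcm(LM(g_1), LM(g_2)) = u**2*v*w.
S = (lcm/LT(g_1))·g_1 − (lcm/LT(g_2))·g_2 = -3*u*v*w - v**2*w - 3*u*v + 2*v**2 + 3*v.
Reduce S modulo (g_1, g_2, g_3) in that order:
  leading term u*v*w: subtract (-3*w)·g_1 from -3*u*v*w - v**2*w - 3*u*v + 2*v**2 + 3*v → -v**2*w - 3*u*v + 2*v**2 - 2*v*w + 3*v
  leading term v**2*w: subtract (-3)·g_3 from -v**2*w - 3*u*v + 2*v**2 - 2*v*w + 3*v → -3*u*v - u*w + 2*v**2 - 2*v*w + 2*u - 2*v + 3
  leading term u*v: subtract (-3)·g_1 from -3*u*v - u*w + 2*v**2 - 2*v*w + 2*u - 2*v + 3 → -u*w + 2*v**2 - 2*v*w + 2*u + 3*v + 3
  leading term u*w: no divisor's leading term divides it; move -u*w to the remainder.
  leading term v**2: no divisor's leading term divides it; move 2*v**2 to the remainder.
  leading term v*w: no divisor's leading term divides it; move -2*v*w to the remainder.
  leading term u: no divisor's leading term divides it; move 2*u to the remainder.
  leading term v: no divisor's leading term divides it; move 3*v to the remainder.
  leading term 1: no divisor's leading term divides it; move 3 to the remainder.
The remainder -u*w + 2*v**2 - 2*v*w + 2*u + 3*v + 3 is nonzero, so it would be added as the next basis element.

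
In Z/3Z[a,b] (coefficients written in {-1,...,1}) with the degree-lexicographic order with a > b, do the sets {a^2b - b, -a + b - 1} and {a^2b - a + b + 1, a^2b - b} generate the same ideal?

For a fixed monomial order, each ideal has a unique reduced Gröbner basis; comparing bases decides equality.
Buchberger on the first generating set:
f_1 = a^2b - b, LT = a^2b.
f_2 = -a + b - 1, LT = a.

S(f_1,f_2): lcm = a^2b. S = ab^2 - ab - b.
  leading term ab^2: subtract (-b^2)·f_2 from ab^2 - ab - b → b^3 - ab - b^2 - b
  leading term b^3: no divisor's leading term divides it; move b^3 to the remainder.
  leading term ab: subtract (b)·f_2 from -ab - b^2 - b → b^2
  leading term b^2: no divisor's leading term divides it; move b^2 to the remainder.
  remainder b^3 + b^2 ≠ 0; add g_3 = b^3 + b^2 to the basis.

The other S-polynomials (S(f_1,g_3), S(f_2,g_3)) all reduce to 0 modulo the current basis, so we have a Gröbner basis.
Inter-reduce: drop elements whose leading term is divisible by another's, tail-reduce, and make monic.
Reduced Gröbner basis: {b^3 + b^2, a - b + 1}.

Buchberger on the second generating set:
h_1 = a^2b - a + b + 1, LT = a^2b.
h_2 = a^2b - b, LT = a^2b.

S(h_1,h_2): lcm = a^2b. S = -a - b + 1.
  leading term a: no divisor's leading term divides it; move -a to the remainder.
  leading term b: no divisor's leading term divides it; move -b to the remainder.
  leading term 1: no divisor's leading term divides it; move 1 to the remainder.
  remainder -a - b + 1 ≠ 0; add k_3 = -a - b + 1 to the basis.

S(h_1,k_3): lcm = a^2b. S = -ab^2 + ab - a + b + 1.
  leading term ab^2: subtract (b^2)·k_3 from -ab^2 + ab - a + b + 1 → b^3 + ab - b^2 - a + b + 1
  leading term b^3: no divisor's leading term divides it; move b^3 to the remainder.
  leading term ab: subtract (-b)·k_3 from ab - b^2 - a + b + 1 → b^2 - a - b + 1
  leading term b^2: no divisor's leading term divides it; move b^2 to the remainder.
  leading term a: subtract (1)·k_3 from -a - b + 1 → 0
  remainder b^3 + b^2 ≠ 0; add k_4 = b^3 + b^2 to the basis.

The other S-polynomials (S(h_2,k_3), S(h_1,k_4), S(h_2,k_4), S(k_3,k_4)) all reduce to 0 modulo the current basis, so we have a Gröbner basis.
Inter-reduce: drop elements whose leading term is divisible by another's, tail-reduce, and make monic.
Reduced Gröbner basis: {b^3 + b^2, a + b - 1}.

Since the reduced bases disagree, the two ideals are not the same.

No, the ideals differ.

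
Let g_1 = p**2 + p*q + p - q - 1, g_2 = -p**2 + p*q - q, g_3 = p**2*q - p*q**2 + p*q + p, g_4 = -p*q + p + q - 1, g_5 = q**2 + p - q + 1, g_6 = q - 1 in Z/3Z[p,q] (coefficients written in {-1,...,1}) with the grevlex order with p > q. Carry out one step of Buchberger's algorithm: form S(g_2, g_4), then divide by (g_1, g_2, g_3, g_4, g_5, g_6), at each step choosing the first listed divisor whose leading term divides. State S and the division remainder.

lcm(LM(g_2), LM(g_4)) = p**2*q.
S = (lcm/LT(g_2))·g_2 − (lcm/LT(g_4))·g_4 = -p*q**2 + p**2 + p*q + q**2 - p.
Reduce S modulo (g_1, g_2, g_3, g_4, g_5, g_6) in that order:
  leading term p*q**2: subtract (q)·g_4 from -p*q**2 + p**2 + p*q + q**2 - p → p**2 - p + q
  leading term p**2: subtract (1)·g_1 from p**2 - p + q → -p*q + p - q + 1
  leading term p*q: subtract (1)·g_4 from -p*q + p - q + 1 → q - 1
  leading term q: subtract (1)·g_6 from q - 1 → 0
The remainder is 0, so this S-polynomial contributes no new basis element.
An S-polynomial is built so that the two leading terms cancel; whether anything survives reduction is exactly the Gröbner-basis criterion.

S(g_2, g_4) = -p*q**2 + p**2 + p*q + q**2 - p; remainder on division = 0.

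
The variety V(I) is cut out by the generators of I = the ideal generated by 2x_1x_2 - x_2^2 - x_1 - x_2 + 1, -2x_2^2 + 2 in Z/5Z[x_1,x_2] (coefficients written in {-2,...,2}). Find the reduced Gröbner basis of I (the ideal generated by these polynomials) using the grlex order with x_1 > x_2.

This is the nonlinear analogue of row-reducing a linear system.

f_1 = 2x_1x_2 - x_2^2 - x_1 - x_2 + 1, LT = x_1x_2.
f_2 = -2x_2^2 + 2, LT = x_2^2.

S(f_1,f_2): lcm = x_1x_2^2. S = 2x_2^3 + 2x_1x_2 + 2x_2^2 + x_1 - 2x_2.
  leading term x_2^3: subtract (-x_2)·f_2 from 2x_2^3 + 2x_1x_2 + 2x_2^2 + x_1 - 2x_2 → 2x_1x_2 + 2x_2^2 + x_1
  leading term x_1x_2: subtract (1)·f_1 from 2x_1x_2 + 2x_2^2 + x_1 → -2x_2^2 + 2x_1 + x_2 - 1
  leading term x_2^2: subtract (1)·f_2 from -2x_2^2 + 2x_1 + x_2 - 1 → 2x_1 + x_2 + 2
  leading term x_1: no divisor's leading term divides it; move 2x_1 to the remainder.
  leading term x_2: no divisor's leading term divides it; move x_2 to the remainder.
  leading term 1: no divisor's leading term divides it; move 2 to the remainder.
  remainder 2x_1 + x_2 + 2 ≠ 0; add g_3 = 2x_1 + x_2 + 2 to the basis.

The other S-polynomials (S(f_1,g_3), S(f_2,g_3)) all reduce to 0 modulo the current basis, so we have a Gröbner basis.
Inter-reduce: drop elements whose leading term is divisible by another's, tail-reduce, and make monic.

G = {x_2^2 - 1, x_1 - 2x_2 + 1}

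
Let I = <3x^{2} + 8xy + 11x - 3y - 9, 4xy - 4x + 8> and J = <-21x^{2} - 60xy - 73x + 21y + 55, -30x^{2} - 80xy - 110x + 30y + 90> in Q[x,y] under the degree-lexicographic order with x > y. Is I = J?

Yes, the ideals are equal.

Equality of ideals is decidable: compute both reduced Gröbner bases (unique for the ordering) and check whether they agree.
Buchberger on the first generating set:
f_1 = 3x^{2} + 8xy + 11x - 3y - 9, LT = x^{2}.
f_2 = 4xy - 4x + 8, LT = xy.

S(f_1,f_2): lcm = x^{2}y. S = \tfrac{8}{3}xy^{2} + x^{2} + \tfrac{11}{3}xy - y^{2} - 2x - 3y.
  leading term xy^{2}: subtract (\tfrac{2}{3}y)·f_2 from \tfrac{8}{3}xy^{2} + x^{2} + \tfrac{11}{3}xy - y^{2} - 2x - 3y → x^{2} + \tfrac{19}{3}xy - y^{2} - 2x - \tfrac{25}{3}y
  leading term x^{2}: subtract (\tfrac{1}{3})·f_1 from x^{2} + \tfrac{19}{3}xy - y^{2} - 2x - \tfrac{25}{3}y → \tfrac{11}{3}xy - y^{2} - \tfrac{17}{3}x - \tfrac{22}{3}y + 3
  leading term xy: subtract (\tfrac{11}{12})·f_2 from \tfrac{11}{3}xy - y^{2} - \tfrac{17}{3}x - \tfrac{22}{3}y + 3 → -y^{2} - 2x - \tfrac{22}{3}y - \tfrac{13}{3}
  leading term y^{2}: no divisor's leading term divides it; move -y^{2} to the remainder.
  leading term x: no divisor's leading term divides it; move -2x to the remainder.
  leading term y: no divisor's leading term divides it; move -\tfrac{22}{3}y to the remainder.
  leading term 1: no divisor's leading term divides it; move -\tfrac{13}{3} to the remainder.
  remainder -y^{2} - 2x - \tfrac{22}{3}y - \tfrac{13}{3} ≠ 0; add g_3 = -y^{2} - 2x - \tfrac{22}{3}y - \tfrac{13}{3} to the basis.

The other S-polynomials (S(f_1,g_3), S(f_2,g_3)) all reduce to 0 modulo the current basis, so we have a Gröbner basis.
Inter-reduce: drop elements whose leading term is divisible by another's, tail-reduce, and make monic.
Reduced Gröbner basis: {x^{2} + \tfrac{19}{3}x - y - \tfrac{25}{3}, xy - x + 2, y^{2} + 2x + \tfrac{22}{3}y + \tfrac{13}{3}}.

Buchberger on the second generating set:
h_1 = -21x^{2} - 60xy - 73x + 21y + 55, LT = x^{2}.
h_2 = -30x^{2} - 80xy - 110x + 30y + 90, LT = x^{2}.

S(h_1,h_2): lcm = x^{2}. S = \tfrac{4}{21}xy - \tfrac{4}{21}x + \tfrac{8}{21}.
  leading term xy: no divisor's leading term divides it; move \tfrac{4}{21}xy to the remainder.
  leading term x: no divisor's leading term divides it; move -\tfrac{4}{21}x to the remainder.
  leading term 1: no divisor's leading term divides it; move \tfrac{8}{21} to the remainder.
  remainder \tfrac{4}{21}xy - \tfrac{4}{21}x + \tfrac{8}{21} ≠ 0; add k_3 = \tfrac{4}{21}xy - \tfrac{4}{21}x + \tfrac{8}{21} to the basis.

S(h_1,k_3): lcm = x^{2}y. S = \tfrac{20}{7}xy^{2} + x^{2} + \tfrac{73}{21}xy - y^{2} - 2x - \tfrac{55}{21}y.
  leading term xy^{2}: subtract (15y)·k_3 from \tfrac{20}{7}xy^{2} + x^{2} + \tfrac{73}{21}xy - y^{2} - 2x - \tfrac{55}{21}y → x^{2} + \tfrac{19}{3}xy - y^{2} - 2x - \tfrac{25}{3}y
  leading term x^{2}: subtract (-\tfrac{1}{21})·h_1 from x^{2} + \tfrac{19}{3}xy - y^{2} - 2x - \tfrac{25}{3}y → \tfrac{73}{21}xy - y^{2} - \tfrac{115}{21}x - \tfrac{22}{3}y + \tfrac{55}{21}
  leading term xy: subtract (\tfrac{73}{4})·k_3 from \tfrac{73}{21}xy - y^{2} - \tfrac{115}{21}x - \tfrac{22}{3}y + \tfrac{55}{21} → -y^{2} - 2x - \tfrac{22}{3}y - \tfrac{13}{3}
  leading term y^{2}: no divisor's leading term divides it; move -y^{2} to the remainder.
  leading term x: no divisor's leading term divides it; move -2x to the remainder.
  leading term y: no divisor's leading term divides it; move -\tfrac{22}{3}y to the remainder.
  leading term 1: no divisor's leading term divides it; move -\tfrac{13}{3} to the remainder.
  remainder -y^{2} - 2x - \tfrac{22}{3}y - \tfrac{13}{3} ≠ 0; add k_4 = -y^{2} - 2x - \tfrac{22}{3}y - \tfrac{13}{3} to the basis.

The other S-polynomials (S(h_2,k_3), S(h_1,k_4), S(h_2,k_4), S(k_3,k_4)) all reduce to 0 modulo the current basis, so we have a Gröbner basis.
Inter-reduce: drop elements whose leading term is divisible by another's, tail-reduce, and make monic.
Reduced Gröbner basis: {x^{2} + \tfrac{19}{3}x - y - \tfrac{25}{3}, xy - x + 2, y^{2} + 2x + \tfrac{22}{3}y + \tfrac{13}{3}}.

Same reduced basis, so the two generating sets span the same ideal.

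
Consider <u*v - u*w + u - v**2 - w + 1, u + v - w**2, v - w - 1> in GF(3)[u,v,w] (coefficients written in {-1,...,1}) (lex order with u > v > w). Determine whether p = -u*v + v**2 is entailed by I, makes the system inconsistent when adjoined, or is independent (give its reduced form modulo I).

-u*v + v**2 lies in I (it reduces to 0).

First compute the reduced Gröbner basis of I by Buchberger's algorithm.
f_1 = u*v - u*w + u - v**2 - w + 1, LT = u*v.
f_2 = u + v - w**2, LT = u.
f_3 = v - w - 1, LT = v.

S(f_1,f_2): lcm = u*v. S = -u*w + u + v**2 + v*w**2 - w + 1.
  leading term u*w: subtract (-w)·f_2 from -u*w + u + v**2 + v*w**2 - w + 1 → u + v**2 + v*w**2 + v*w - w**3 - w + 1
  leading term u: subtract (1)·f_2 from u + v**2 + v*w**2 + v*w - w**3 - w + 1 → v**2 + v*w**2 + v*w - v - w**3 + w**2 - w + 1
  leading term v**2: subtract (v)·f_3 from v**2 + v*w**2 + v*w - v - w**3 + w**2 - w + 1 → v*w**2 - v*w - w**3 + w**2 - w + 1
  leading term v*w**2: subtract (w**2)·f_3 from v*w**2 - v*w - w**3 + w**2 - w + 1 → -v*w - w**2 - w + 1
  leading term v*w: subtract (-w)·f_3 from -v*w - w**2 - w + 1 → w**2 + w + 1
  leading term w**2: no divisor's leading term divides it; move w**2 to the remainder.
  leading term w: no divisor's leading term divides it; move w to the remainder.
  leading term 1: no divisor's leading term divides it; move 1 to the remainder.
  remainder w**2 + w + 1 ≠ 0; add h_4 = w**2 + w + 1 to the basis.

The other S-polynomials (S(f_1,f_3), S(f_2,f_3), S(f_1,h_4), S(f_2,h_4), S(f_3,h_4)) all reduce to 0 modulo the current basis, so we have a Gröbner basis.
Inter-reduce: drop elements whose leading term is divisible by another's, tail-reduce, and make monic.
Reduced Gröbner basis: {u - w - 1, v - w - 1, w**2 + w + 1}.
Label its elements g_1 = u - w - 1, g_2 = v - w - 1, g_3 = w**2 + w + 1.

Reduce p = -u*v + v**2 modulo G:
  leading term u*v: subtract (-v)·g_1 from -u*v + v**2 → v**2 - v*w - v
  leading term v**2: subtract (v)·g_2 from v**2 - v*w - v → 0
  normal form = 0.
Since the normal form is 0, p ∈ I.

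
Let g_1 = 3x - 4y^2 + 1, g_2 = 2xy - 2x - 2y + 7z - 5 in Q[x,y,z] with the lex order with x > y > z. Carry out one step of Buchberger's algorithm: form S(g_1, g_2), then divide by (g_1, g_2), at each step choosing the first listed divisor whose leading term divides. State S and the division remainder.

lcm(LM(g_1), LM(g_2)) = xy.
S = (lcm/LT(g_1))·g_1 − (lcm/LT(g_2))·g_2 = x - 4/3y^3 + 4/3y - 7/2z + 5/2.
Reduce S modulo (g_1, g_2) in that order:
  leading term x: subtract (1/3)·g_1 from x - 4/3y^3 + 4/3y - 7/2z + 5/2 → -4/3y^3 + 4/3y^2 + 4/3y - 7/2z + 13/6
  leading term y^3: no divisor's leading term divides it; move -4/3y^3 to the remainder.
  leading term y^2: no divisor's leading term divides it; move 4/3y^2 to the remainder.
  leading term y: no divisor's leading term divides it; move 4/3y to the remainder.
  leading term z: no divisor's leading term divides it; move -7/2z to the remainder.
  leading term 1: no divisor's leading term divides it; move 13/6 to the remainder.
The remainder -4/3y^3 + 4/3y^2 + 4/3y - 7/2z + 13/6 is nonzero, so it would be added as the next basis element.

S(g_1, g_2) = x - 4/3y^3 + 4/3y - 7/2z + 5/2; remainder on division = -4/3y^3 + 4/3y^2 + 4/3y - 7/2z + 13/6.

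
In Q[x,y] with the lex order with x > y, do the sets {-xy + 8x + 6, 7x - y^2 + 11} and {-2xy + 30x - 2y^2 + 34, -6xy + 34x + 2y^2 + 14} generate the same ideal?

Two ideals are equal iff their reduced Gröbner bases coincide (the reduced basis is unique for a fixed ordering).
Buchberger on the first generating set:
f_1 = -xy + 8x + 6, LT = xy.
f_2 = 7x - y^2 + 11, LT = x.

S(f_1,f_2): lcm = xy. S = -8x + 1/7y^3 - 11/7y - 6.
  leading term x: subtract (-8/7)·f_2 from -8x + 1/7y^3 - 11/7y - 6 → 1/7y^3 - 8/7y^2 - 11/7y + 46/7
  leading term y^3: no divisor's leading term divides it; move 1/7y^3 to the remainder.
  leading term y^2: no divisor's leading term divides it; move -8/7y^2 to the remainder.
  leading term y: no divisor's leading term divides it; move -11/7y to the remainder.
  leading term 1: no divisor's leading term divides it; move 46/7 to the remainder.
  remainder 1/7y^3 - 8/7y^2 - 11/7y + 46/7 ≠ 0; add g_3 = 1/7y^3 - 8/7y^2 - 11/7y + 46/7 to the basis.

The other S-polynomials (S(f_1,g_3), S(f_2,g_3)) all reduce to 0 modulo the current basis, so we have a Gröbner basis.
Inter-reduce: drop elements whose leading term is divisible by another's, tail-reduce, and make monic.
Reduced Gröbner basis: {x - 1/7y^2 + 11/7, y^3 - 8y^2 - 11y + 46}.

Buchberger on the second generating set:
h_1 = -2xy + 30x - 2y^2 + 34, LT = xy.
h_2 = -6xy + 34x + 2y^2 + 14, LT = xy.

S(h_1,h_2): lcm = xy. S = -28/3x + 4/3y^2 - 44/3.
  leading term x: no divisor's leading term divides it; move -28/3x to the remainder.
  leading term y^2: no divisor's leading term divides it; move 4/3y^2 to the remainder.
  leading term 1: no divisor's leading term divides it; move -44/3 to the remainder.
  remainder -28/3x + 4/3y^2 - 44/3 ≠ 0; add k_3 = -28/3x + 4/3y^2 - 44/3 to the basis.

S(h_1,k_3): lcm = xy. S = -15x + 1/7y^3 + y^2 - 11/7y - 17.
  leading term x: subtract (45/28)·k_3 from -15x + 1/7y^3 + y^2 - 11/7y - 17 → 1/7y^3 - 8/7y^2 - 11/7y + 46/7
  leading term y^3: no divisor's leading term divides it; move 1/7y^3 to the remainder.
  leading term y^2: no divisor's leading term divides it; move -8/7y^2 to the remainder.
  leading term y: no divisor's leading term divides it; move -11/7y to the remainder.
  leading term 1: no divisor's leading term divides it; move 46/7 to the remainder.
  remainder 1/7y^3 - 8/7y^2 - 11/7y + 46/7 ≠ 0; add k_4 = 1/7y^3 - 8/7y^2 - 11/7y + 46/7 to the basis.

The other S-polynomials (S(h_2,k_3), S(h_1,k_4), S(h_2,k_4), S(k_3,k_4)) all reduce to 0 modulo the current basis, so we have a Gröbner basis.
Inter-reduce: drop elements whose leading term is divisible by another's, tail-reduce, and make monic.
Reduced Gröbner basis: {x - 1/7y^2 + 11/7, y^3 - 8y^2 - 11y + 46}.

These coincide, so the ideals are equal.

Yes, the ideals are equal.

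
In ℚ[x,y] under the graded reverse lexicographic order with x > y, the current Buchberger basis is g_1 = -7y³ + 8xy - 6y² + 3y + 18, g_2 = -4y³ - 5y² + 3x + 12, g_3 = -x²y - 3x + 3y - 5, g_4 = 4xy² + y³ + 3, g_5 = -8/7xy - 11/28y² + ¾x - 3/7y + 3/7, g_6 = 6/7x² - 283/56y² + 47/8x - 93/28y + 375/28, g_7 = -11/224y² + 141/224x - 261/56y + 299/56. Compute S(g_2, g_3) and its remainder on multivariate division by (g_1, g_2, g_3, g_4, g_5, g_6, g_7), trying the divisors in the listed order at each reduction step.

lcm(LM(g_2), LM(g_3)) = x²y³.
S = (lcm/LT(g_2))·g_2 − (lcm/LT(g_3))·g_3 = 5/4x²y² - ¾x³ - 3xy² + 3y³ - 3x² - 5y².
Reduce S modulo (g_1, g_2, g_3, g_4, g_5, g_6, g_7) in that order:
  leading term x²y²: subtract (-5/4y)·g_3 from 5/4x²y² - ¾x³ - 3xy² + 3y³ - 3x² - 5y² → -¾x³ - 3xy² + 3y³ - 3x² - 15/4xy - 5/4y² - 25/4y
  leading term x³: subtract (-⅞x)·g_6 from -¾x³ - 3xy² + 3y³ - 3x² - 15/4xy - 5/4y² - 25/4y → -475/64xy² + 3y³ + 137/64x² - 213/32xy - 5/4y² + 375/32x - 25/4y
  leading term xy²: subtract (-475/256)·g_4 from -475/64xy² + 3y³ + 137/64x² - 213/32xy - 5/4y² + 375/32x - 25/4y → 1243/256y³ + 137/64x² - 213/32xy - 5/4y² + 375/32x - 25/4y + 1425/256
  leading term y³: subtract (-1243/1792)·g_1 from 1243/256y³ + 137/64x² - 213/32xy - 5/4y² + 375/32x - 25/4y + 1425/256 → 137/64x² - 31/28xy - 4849/896y² + 375/32x - 7471/1792y + 32349/1792
  leading term x²: subtract (959/384)·g_6 from 137/64x² - 31/28xy - 4849/896y² + 375/32x - 7471/1792y + 32349/1792 → -31/28xy + 155021/21504y² - 9073/3072x + 14787/3584y - 55177/3584
  leading term xy: subtract (31/32)·g_5 from -31/28xy + 155021/21504y² - 9073/3072x + 14787/3584y - 55177/3584 → 23315/3072y² - 11305/3072x + 2325/512y - 8095/512
  leading term y²: subtract (-163205/1056)·g_7 from 23315/3072y² - 11305/3072x + 2325/512y - 8095/512 → 790765/8448x - 4031235/5632y + 13675235/16896
  leading term x: no divisor's leading term divides it; move 790765/8448x to the remainder.
  leading term y: no divisor's leading term divides it; move -4031235/5632y to the remainder.
  leading term 1: no divisor's leading term divides it; move 13675235/16896 to the remainder.
The remainder 790765/8448x - 4031235/5632y + 13675235/16896 is nonzero, so it would be added as the next basis element.

S(g_2, g_3) = 5/4x²y² - ¾x³ - 3xy² + 3y³ - 3x² - 5y²; remainder on division = 790765/8448x - 4031235/5632y + 13675235/16896.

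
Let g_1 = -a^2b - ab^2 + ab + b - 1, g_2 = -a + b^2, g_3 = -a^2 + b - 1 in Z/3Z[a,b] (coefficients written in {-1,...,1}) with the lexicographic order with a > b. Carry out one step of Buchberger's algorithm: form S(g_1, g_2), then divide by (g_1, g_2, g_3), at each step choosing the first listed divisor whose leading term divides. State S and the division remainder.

lcm(LM(g_1), LM(g_2)) = a^2b.
S = (lcm/LT(g_1))·g_1 − (lcm/LT(g_2))·g_2 = ab^3 + ab^2 - ab - b + 1.
Reduce S modulo (g_1, g_2, g_3) in that order:
  leading term ab^3: subtract (-b^3)·g_2 from ab^3 + ab^2 - ab - b + 1 → ab^2 - ab + b^5 - b + 1
  leading term ab^2: subtract (-b^2)·g_2 from ab^2 - ab + b^5 - b + 1 → -ab + b^5 + b^4 - b + 1
  leading term ab: subtract (b)·g_2 from -ab + b^5 + b^4 - b + 1 → b^5 + b^4 - b^3 - b + 1
  leading term b^5: no divisor's leading term divides it; move b^5 to the remainder.
  leading term b^4: no divisor's leading term divides it; move b^4 to the remainder.
  leading term b^3: no divisor's leading term divides it; move -b^3 to the remainder.
  leading term b: no divisor's leading term divides it; move -b to the remainder.
  leading term 1: no divisor's leading term divides it; move 1 to the remainder.
The remainder b^5 + b^4 - b^3 - b + 1 is nonzero, so it would be added as the next basis element.
This is the inner loop of Buchberger's algorithm — each nonzero remainder becomes a new basis element.

S(g_1, g_2) = ab^3 + ab^2 - ab - b + 1; remainder on division = b^5 + b^4 - b^3 - b + 1.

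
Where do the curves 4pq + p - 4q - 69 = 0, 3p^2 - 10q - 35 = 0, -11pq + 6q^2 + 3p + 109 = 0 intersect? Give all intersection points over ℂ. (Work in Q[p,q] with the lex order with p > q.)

Compute a lex Gröbner basis by Buchberger's algorithm.
f_1 = 4pq + p - 4q - 69, LT = pq.
f_2 = 3p^2 - 10q - 35, LT = p^2.
f_3 = -11pq + 3p + 6q^2 + 109, LT = pq.

S(f_1,f_2): lcm = p^2q. S = 1/4p^2 - pq - 69/4p + 10/3q^2 + 35/3q.
  reduce S modulo (f_1, f_2, f_3):
  remainder -17p + 10/3q^2 + 23/2q - 43/3 ≠ 0; add h_4 = -17p + 10/3q^2 + 23/2q - 43/3 to the basis.

S(f_1,f_3): lcm = pq. S = 23/44p + 6/11q^2 - q - 323/44.
  reduce S modulo (f_1, f_2, f_3, h_4):
  remainder 727/1122q^2 - 967/1496q - 8731/1122 ≠ 0; add h_5 = 727/1122q^2 - 967/1496q - 8731/1122 to the basis.

S(f_2,f_3): lcm = p^2q. S = 3/11p^2 + 6/11pq^2 + 109/11p - 10/3q^2 - 35/3q.
  reduce S modulo (f_1, f_2, f_3, h_4, h_5):
  remainder 38431/8724q - 38431/2181 ≠ 0; add h_6 = 38431/8724q - 38431/2181 to the basis.

The other S-polynomials (S(f_1,h_4), S(f_2,h_4), S(f_3,h_4), S(f_1,h_5), S(f_2,h_5), S(f_3,h_5), S(h_4,h_5), S(f_1,h_6), S(f_2,h_6), S(f_3,h_6), S(h_4,h_6), S(h_5,h_6)) all reduce to 0 modulo the current basis, so we have a Gröbner basis.
Inter-reduce: drop elements whose leading term is divisible by another's, tail-reduce, and make monic.
Reduced Gröbner basis: {p - 5, q - 4}.

From the last basis element, q - 4 = 0, so q takes values in {4}. Each choice, substituted upward through the basis, yields the corresponding point(s) of the solution set.
  q = 4: the earlier basis element becomes p - 5 = 0, giving p = 5 — point (5, 4).

{(5, 4)}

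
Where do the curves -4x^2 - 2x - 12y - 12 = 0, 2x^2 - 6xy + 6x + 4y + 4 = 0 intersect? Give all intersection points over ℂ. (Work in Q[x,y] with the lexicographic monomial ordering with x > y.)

{(0, -1), (-5/12 - sqrt(791)*I/12, 91/108 - sqrt(791)*I/108), (-5/12 + sqrt(791)*I/12, 91/108 + sqrt(791)*I/108)}

Compute a lex Gröbner basis by Buchberger's algorithm.
f_1 = -4x^2 - 2x - 12y - 12, LT = x^2.
f_2 = 2x^2 - 6xy + 6x + 4y + 4, LT = x^2.

S(f_1,f_2): lcm = x^2. S = 3xy - 5/2x + y + 1.
  leading term xy: no divisor's leading term divides it; move 3xy to the remainder.
  leading term x: no divisor's leading term divides it; move -5/2x to the remainder.
  leading term y: no divisor's leading term divides it; move y to the remainder.
  leading term 1: no divisor's leading term divides it; move 1 to the remainder.
  remainder 3xy - 5/2x + y + 1 ≠ 0; add h_3 = 3xy - 5/2x + y + 1 to the basis.

S(f_1,h_3): lcm = x^2y. S = 5/6x^2 + 1/6xy - 1/3x + 3y^2 + 3y.
  leading term x^2: subtract (-5/24)·f_1 from 5/6x^2 + 1/6xy - 1/3x + 3y^2 + 3y → 1/6xy - 3/4x + 3y^2 + 1/2y - 5/2
  leading term xy: subtract (1/18)·h_3 from 1/6xy - 3/4x + 3y^2 + 1/2y - 5/2 → -11/18x + 3y^2 + 4/9y - 23/9
  leading term x: no divisor's leading term divides it; move -11/18x to the remainder.
  leading term y^2: no divisor's leading term divides it; move 3y^2 to the remainder.
  leading term y: no divisor's leading term divides it; move 4/9y to the remainder.
  leading term 1: no divisor's leading term divides it; move -23/9 to the remainder.
  remainder -11/18x + 3y^2 + 4/9y - 23/9 ≠ 0; add h_4 = -11/18x + 3y^2 + 4/9y - 23/9 to the basis.

S(h_3,h_4): lcm = xy. S = -5/6x + 54/11y^3 + 8/11y^2 - 127/33y + 1/3.
  leading term x: subtract (15/11)·h_4 from -5/6x + 54/11y^3 + 8/11y^2 - 127/33y + 1/3 → 54/11y^3 - 37/11y^2 - 49/11y + 42/11
  leading term y^3: no divisor's leading term divides it; move 54/11y^3 to the remainder.
  leading term y^2: no divisor's leading term divides it; move -37/11y^2 to the remainder.
  leading term y: no divisor's leading term divides it; move -49/11y to the remainder.
  leading term 1: no divisor's leading term divides it; move 42/11 to the remainder.
  remainder 54/11y^3 - 37/11y^2 - 49/11y + 42/11 ≠ 0; add h_5 = 54/11y^3 - 37/11y^2 - 49/11y + 42/11 to the basis.

The other S-polynomials (S(f_2,h_3), S(f_1,h_4), S(f_2,h_4), S(f_1,h_5), S(f_2,h_5), S(h_3,h_5), S(h_4,h_5)) all reduce to 0 modulo the current basis, so we have a Gröbner basis.
Inter-reduce: drop elements whose leading term is divisible by another's, tail-reduce, and make monic.
Reduced Gröbner basis: {x - 54/11y^2 - 8/11y + 46/11, y^3 - 37/54y^2 - 49/54y + 7/9}.

From the last basis element, y^3 - 37/54y^2 - 49/54y + 7/9 = 0, so y takes values in {-1, 91/108 - sqrt(791)*I/108, 91/108 + sqrt(791)*I/108}. Each choice, substituted upward through the basis, yields the corresponding point(s) of the solution set.
  y = -1: the earlier basis element becomes x = 0, giving x = 0 — point (0, -1).
  y = 91/108 - sqrt(791)*I/108: the earlier basis element becomes x + 5/12 + sqrt(791)*I/12 = 0, giving x = -5/12 - sqrt(791)*I/12 — point (-5/12 - sqrt(791)*I/12, 91/108 - sqrt(791)*I/108).
  y = 91/108 + sqrt(791)*I/108: the earlier basis element becomes x + 5/12 - sqrt(791)*I/12 = 0, giving x = -5/12 + sqrt(791)*I/12 — point (-5/12 + sqrt(791)*I/12, 91/108 + sqrt(791)*I/108).
Substituting each solution back into the original system confirms all equations vanish.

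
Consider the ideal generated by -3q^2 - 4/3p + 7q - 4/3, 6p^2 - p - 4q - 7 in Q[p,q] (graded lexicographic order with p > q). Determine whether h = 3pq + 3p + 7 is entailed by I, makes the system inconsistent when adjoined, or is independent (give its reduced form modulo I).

First compute the reduced Gröbner basis of I by Buchberger's algorithm.
f_1 = -3q^2 - 4/3p + 7q - 4/3, LT = q^2.
f_2 = 6p^2 - p - 4q - 7, LT = p^2.

S(f_1,f_2): leading monomials are coprime, so the S-polynomial reduces to 0 (Buchberger's first criterion).
Every S-polynomial of the final basis reduces to 0, so we have a Gröbner basis.
Inter-reduce: drop elements whose leading term is divisible by another's, tail-reduce, and make monic.
Reduced Gröbner basis: {p^2 - 1/6p - 2/3q - 7/6, q^2 + 4/9p - 7/3q + 4/9}.
Label its elements g_1 = p^2 - 1/6p - 2/3q - 7/6, g_2 = q^2 + 4/9p - 7/3q + 4/9.

Reduce h = 3pq + 3p + 7 modulo G:
  leading term pq: no divisor's leading term divides it; move 3pq to the remainder.
  leading term p: no divisor's leading term divides it; move 3p to the remainder.
  leading term 1: no divisor's leading term divides it; move 7 to the remainder.
  normal form = 3pq + 3p + 7.
The normal form is nonzero, so h ∉ I. Since h minus its normal form lies in I, I + (h) = I + (r) where r = 3pq + 3p + 7; decide whether this ideal is the whole ring.
Run Buchberger on G together with r (pairs among the g_i already reduce to 0 since G is a Gröbner basis):
g_1 = p^2 - 1/6p - 2/3q - 7/6, LT = p^2.
g_2 = q^2 + 4/9p - 7/3q + 4/9, LT = q^2.
r = 3pq + 3p + 7, LT = pq.

S(g_1,g_2): leading monomials are coprime, so the S-polynomial reduces to 0 (Buchberger's first criterion).
S(g_1,r): lcm = p^2q. S = -p^2 - 1/6pq - 2/3q^2 - 7/3p - 7/6q.
  leading term p^2: subtract (-1)·g_1 from -p^2 - 1/6pq - 2/3q^2 - 7/3p - 7/6q → -1/6pq - 2/3q^2 - 5/2p - 11/6q - 7/6
  leading term pq: subtract (-1/18)·r from -1/6pq - 2/3q^2 - 5/2p - 11/6q - 7/6 → -2/3q^2 - 7/3p - 11/6q - 7/9
  leading term q^2: subtract (-2/3)·g_2 from -2/3q^2 - 7/3p - 11/6q - 7/9 → -55/27p - 61/18q - 13/27
  leading term p: no divisor's leading term divides it; move -55/27p to the remainder.
  leading term q: no divisor's leading term divides it; move -61/18q to the remainder.
  leading term 1: no divisor's leading term divides it; move -13/27 to the remainder.
  remainder -55/27p - 61/18q - 13/27 ≠ 0; add m_4 = -55/27p - 61/18q - 13/27 to the basis.

S(g_2,r): lcm = pq^2. S = 4/9p^2 - 10/3pq + 4/9p - 7/3q.
  leading term p^2: subtract (4/9)·g_1 from 4/9p^2 - 10/3pq + 4/9p - 7/3q → -10/3pq + 14/27p - 55/27q + 14/27
  leading term pq: subtract (-10/9)·r from -10/3pq + 14/27p - 55/27q + 14/27 → 104/27p - 55/27q + 224/27
  leading term p: subtract (-104/55)·m_4 from 104/27p - 55/27q + 224/27 → -12541/1485q + 3656/495
  leading term q: no divisor's leading term divides it; move -12541/1485q to the remainder.
  leading term 1: no divisor's leading term divides it; move 3656/495 to the remainder.
  remainder -12541/1485q + 3656/495 ≠ 0; add m_5 = -12541/1485q + 3656/495 to the basis.

S(g_1,m_4): lcm = p^2. S = -183/110pq - 133/330p - 2/3q - 7/6.
  leading term pq: subtract (-61/110)·r from -183/110pq - 133/330p - 2/3q - 7/6 → 208/165p - 2/3q + 448/165
  leading term p: subtract (-1872/3025)·m_4 from 208/165p - 2/3q + 448/165 → -25082/9075q + 7312/3025
  leading term q: subtract (18/55)·m_5 from -25082/9075q + 7312/3025 → 0
  remainder 0.

S(g_2,m_4): leading monomials are coprime, so the S-polynomial reduces to 0 (Buchberger's first criterion).
S(r,m_4): lcm = pq. S = -183/110q^2 + p - 13/55q + 7/3.
  leading term q^2: subtract (-183/110)·g_2 from -183/110q^2 + p - 13/55q + 7/3 → 287/165p - 453/110q + 169/55
  leading term p: subtract (-2583/3025)·m_4 from 287/165p - 453/110q + 169/55 → -21211/3025q + 24154/9075
  leading term q: subtract (572697/689755)·m_5 from -21211/3025q + 24154/9075 → -7182026/2069265
  leading term 1: no divisor's leading term divides it; move -7182026/2069265 to the remainder.
  remainder -7182026/2069265 ≠ 0; add m_6 = -7182026/2069265 to the basis.

S(g_1,m_5): leading monomials are coprime, so the S-polynomial reduces to 0 (Buchberger's first criterion).
S(g_2,m_5): lcm = q^2. S = 4/9p - 54883/37623q + 4/9.
  leading term p: subtract (-12/55)·m_4 from 4/9p - 54883/37623q + 4/9 → -1516189/689755q + 56/165
  leading term q: subtract (40937103/157276681)·m_5 from -1516189/689755q + 56/165 → -746930704/471830043
  leading term 1: subtract (5720/12541)·m_6 from -746930704/471830043 → 0
  remainder 0.

S(r,m_5): lcm = pq. S = 23509/12541p + 7/3.
  leading term p: subtract (-634743/689755)·m_4 from 23509/12541p + 7/3 → -4302147/1379510q + 3911434/2069265
  leading term q: subtract (116157969/314553362)·m_5 from -4302147/1379510q + 3911434/2069265 → -395011430/471830043
  leading term 1: subtract (3025/12541)·m_6 from -395011430/471830043 → 0
  remainder 0.

S(m_4,m_5): leading monomials are coprime, so the S-polynomial reduces to 0 (Buchberger's first criterion).
S(g_1,m_6): leading monomials are coprime, so the S-polynomial reduces to 0 (Buchberger's first criterion).
S(g_2,m_6): leading monomials are coprime, so the S-polynomial reduces to 0 (Buchberger's first criterion).
S(r,m_6): leading monomials are coprime, so the S-polynomial reduces to 0 (Buchberger's first criterion).
S(m_4,m_6): leading monomials are coprime, so the S-polynomial reduces to 0 (Buchberger's first criterion).
S(m_5,m_6): leading monomials are coprime, so the S-polynomial reduces to 0 (Buchberger's first criterion).
Every S-polynomial of the final basis reduces to 0, so we have a Gröbner basis.
Inter-reduce: drop elements whose leading term is divisible by another's, tail-reduce, and make monic.
Reduced Gröbner basis: {1}.
The reduced Gröbner basis of I + (h) is {1}: the ideal is the whole ring, so the enlarged system has no common solution — adjoining h is inconsistent.

Adjoining 3pq + 3p + 7 makes the ideal the whole ring: the system is inconsistent.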